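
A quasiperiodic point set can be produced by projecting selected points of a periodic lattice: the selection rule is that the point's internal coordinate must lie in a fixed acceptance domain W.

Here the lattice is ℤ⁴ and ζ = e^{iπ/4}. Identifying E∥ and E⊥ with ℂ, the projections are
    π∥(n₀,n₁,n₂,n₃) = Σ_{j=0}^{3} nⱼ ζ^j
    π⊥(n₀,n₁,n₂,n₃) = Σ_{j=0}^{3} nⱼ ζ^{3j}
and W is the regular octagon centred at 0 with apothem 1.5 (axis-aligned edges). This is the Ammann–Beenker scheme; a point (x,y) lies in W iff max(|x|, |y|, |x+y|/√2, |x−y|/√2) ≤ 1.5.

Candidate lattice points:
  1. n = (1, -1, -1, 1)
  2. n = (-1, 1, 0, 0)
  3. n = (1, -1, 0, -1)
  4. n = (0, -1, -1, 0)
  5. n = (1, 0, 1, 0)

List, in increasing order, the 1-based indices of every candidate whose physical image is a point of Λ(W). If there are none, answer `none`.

With ζ = e^{iπ/4} the internal vectors are ζ^0,ζ^3,ζ^6,ζ^9.
candidate 1: n = (1, -1, -1, 1) → π⊥ ≈ (+2.414214, +1.000000); max(|x|,|y|,|x±y|/√2) = 2.414214 > 1.5 ⇒ ∉ W
candidate 2: n = (-1, 1, 0, 0) → π⊥ ≈ (-1.707107, +0.707107); max(|x|,|y|,|x±y|/√2) = 1.707107 > 1.5 ⇒ ∉ W
candidate 3: n = (1, -1, 0, -1) → π⊥ ≈ (+1.000000, -1.414214); max(|x|,|y|,|x±y|/√2) = 1.707107 > 1.5 ⇒ ∉ W
candidate 4: n = (0, -1, -1, 0) → π⊥ ≈ (+0.707107, +0.292893); max(|x|,|y|,|x±y|/√2) = 0.707107 ≤ 1.5 ⇒ ∈ W
candidate 5: n = (1, 0, 1, 0) → π⊥ ≈ (+1.000000, -1.000000); max(|x|,|y|,|x±y|/√2) = 1.414214 ≤ 1.5 ⇒ ∈ W

4, 5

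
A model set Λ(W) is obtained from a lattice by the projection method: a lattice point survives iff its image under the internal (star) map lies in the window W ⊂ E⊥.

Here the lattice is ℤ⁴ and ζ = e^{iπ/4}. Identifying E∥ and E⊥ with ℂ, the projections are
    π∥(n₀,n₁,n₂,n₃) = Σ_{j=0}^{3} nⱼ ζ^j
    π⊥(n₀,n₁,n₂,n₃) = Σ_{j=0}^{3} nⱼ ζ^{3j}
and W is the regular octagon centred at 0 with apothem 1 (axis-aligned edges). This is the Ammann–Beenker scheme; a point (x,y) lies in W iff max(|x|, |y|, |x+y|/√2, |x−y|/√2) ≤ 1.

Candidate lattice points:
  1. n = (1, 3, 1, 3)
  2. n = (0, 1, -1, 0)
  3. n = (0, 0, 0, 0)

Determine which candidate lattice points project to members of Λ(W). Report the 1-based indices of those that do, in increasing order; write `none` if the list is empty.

Internal map: ζ^{3j} for j=0..3 gives (1,0), (−√2/2,√2/2), (0,−1), (√2/2,√2/2).
candidate 1: n = (1, 3, 1, 3) → π⊥ ≈ (+1.00000, +3.24264); max(|x|,|y|,|x±y|/√2) = 3.24264 > 1 ⇒ ∉ W
candidate 2: n = (0, 1, -1, 0) → π⊥ ≈ (-0.70711, +1.70711); max(|x|,|y|,|x±y|/√2) = 1.70711 > 1 ⇒ ∉ W
candidate 3: n = (0, 0, 0, 0) → π⊥ ≈ (+0.00000, +0.00000); max(|x|,|y|,|x±y|/√2) = 0.00000 ≤ 1 ⇒ ∈ W

3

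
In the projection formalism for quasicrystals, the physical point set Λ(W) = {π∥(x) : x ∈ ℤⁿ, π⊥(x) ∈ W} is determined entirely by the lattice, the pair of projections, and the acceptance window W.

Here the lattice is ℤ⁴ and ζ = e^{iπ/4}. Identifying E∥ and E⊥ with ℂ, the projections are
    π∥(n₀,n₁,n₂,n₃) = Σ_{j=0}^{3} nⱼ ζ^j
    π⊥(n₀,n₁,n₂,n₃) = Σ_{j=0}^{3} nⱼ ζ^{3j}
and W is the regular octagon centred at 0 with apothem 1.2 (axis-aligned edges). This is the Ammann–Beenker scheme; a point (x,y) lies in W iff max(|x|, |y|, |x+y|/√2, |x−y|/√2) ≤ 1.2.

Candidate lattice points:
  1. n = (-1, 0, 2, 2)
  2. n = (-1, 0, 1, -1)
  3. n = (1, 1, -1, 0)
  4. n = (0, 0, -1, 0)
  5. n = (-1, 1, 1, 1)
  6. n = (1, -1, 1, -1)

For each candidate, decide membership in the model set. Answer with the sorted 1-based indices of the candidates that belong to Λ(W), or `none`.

With ζ = e^{iπ/4} the internal vectors are ζ^0,ζ^3,ζ^6,ζ^9.
#1 (-1, 0, 2, 2): internal (0.414214, -0.585786); octagon support 0.707107 vs apothem 1.2 → ∈ W
#2 (-1, 0, 1, -1): internal (-1.707107, -1.707107); octagon support 2.414214 vs apothem 1.2 → ∉ W
#3 (1, 1, -1, 0): internal (0.292893, 1.707107); octagon support 1.707107 vs apothem 1.2 → ∉ W
#4 (0, 0, -1, 0): internal (0.000000, 1.000000); octagon support 1.000000 vs apothem 1.2 → ∈ W
#5 (-1, 1, 1, 1): internal (-1.000000, 0.414214); octagon support 1.000000 vs apothem 1.2 → ∈ W
#6 (1, -1, 1, -1): internal (1.000000, -2.414214); octagon support 2.414214 vs apothem 1.2 → ∉ W

1, 4, 5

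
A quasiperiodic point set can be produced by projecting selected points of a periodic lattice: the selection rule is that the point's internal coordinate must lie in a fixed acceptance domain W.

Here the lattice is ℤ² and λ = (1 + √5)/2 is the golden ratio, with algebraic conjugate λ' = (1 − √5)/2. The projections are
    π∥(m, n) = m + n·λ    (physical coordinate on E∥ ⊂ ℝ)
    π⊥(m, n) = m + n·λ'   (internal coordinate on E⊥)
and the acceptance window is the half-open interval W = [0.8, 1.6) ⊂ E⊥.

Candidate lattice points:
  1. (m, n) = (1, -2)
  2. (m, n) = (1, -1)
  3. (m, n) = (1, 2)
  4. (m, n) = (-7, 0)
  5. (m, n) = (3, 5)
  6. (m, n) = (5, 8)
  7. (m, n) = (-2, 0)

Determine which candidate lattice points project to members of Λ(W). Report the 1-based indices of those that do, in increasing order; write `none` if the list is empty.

none

Numerically λ ≈ 1.6180 and λ' = −1/λ ≈ -0.6180.
#1 (1,-2): internal coord 1 + (-2)·λ' = +2.2361; +2.2361 ∉ [0.8, 1.6) → out
#2 (1,-1): internal coord 1 + (-1)·λ' = +1.6180; +1.6180 ∉ [0.8, 1.6) → out
#3 (1,2): internal coord 1 + (2)·λ' = -0.2361; -0.2361 ∉ [0.8, 1.6) → out
#4 (-7,0): internal coord -7 + (0)·λ' = -7.0000; -7.0000 ∉ [0.8, 1.6) → out
#5 (3,5): internal coord 3 + (5)·λ' = -0.0902; -0.0902 ∉ [0.8, 1.6) → out
#6 (5,8): internal coord 5 + (8)·λ' = +0.0557; +0.0557 ∉ [0.8, 1.6) → out
#7 (-2,0): internal coord -2 + (0)·λ' = -2.0000; -2.0000 ∉ [0.8, 1.6) → out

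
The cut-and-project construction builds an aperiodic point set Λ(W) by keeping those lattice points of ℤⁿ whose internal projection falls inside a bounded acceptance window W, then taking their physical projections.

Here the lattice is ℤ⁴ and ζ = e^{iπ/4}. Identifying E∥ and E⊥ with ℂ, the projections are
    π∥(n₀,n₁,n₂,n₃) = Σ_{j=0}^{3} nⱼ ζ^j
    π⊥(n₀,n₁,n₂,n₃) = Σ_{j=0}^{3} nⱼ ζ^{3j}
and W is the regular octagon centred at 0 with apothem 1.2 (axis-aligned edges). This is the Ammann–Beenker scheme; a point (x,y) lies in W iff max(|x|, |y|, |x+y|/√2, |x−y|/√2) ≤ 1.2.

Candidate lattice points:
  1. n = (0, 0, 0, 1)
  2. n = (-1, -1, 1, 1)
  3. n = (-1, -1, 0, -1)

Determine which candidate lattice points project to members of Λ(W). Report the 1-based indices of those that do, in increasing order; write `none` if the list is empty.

1, 2

With ζ = e^{iπ/4} the internal vectors are ζ^0,ζ^3,ζ^6,ζ^9.
#1 (0, 0, 0, 1): internal (0.7071, 0.7071); octagon support 1.0000 vs apothem 1.2 → ∈ W
#2 (-1, -1, 1, 1): internal (0.4142, -1.0000); octagon support 1.0000 vs apothem 1.2 → ∈ W
#3 (-1, -1, 0, -1): internal (-1.0000, -1.4142); octagon support 1.7071 vs apothem 1.2 → ∉ W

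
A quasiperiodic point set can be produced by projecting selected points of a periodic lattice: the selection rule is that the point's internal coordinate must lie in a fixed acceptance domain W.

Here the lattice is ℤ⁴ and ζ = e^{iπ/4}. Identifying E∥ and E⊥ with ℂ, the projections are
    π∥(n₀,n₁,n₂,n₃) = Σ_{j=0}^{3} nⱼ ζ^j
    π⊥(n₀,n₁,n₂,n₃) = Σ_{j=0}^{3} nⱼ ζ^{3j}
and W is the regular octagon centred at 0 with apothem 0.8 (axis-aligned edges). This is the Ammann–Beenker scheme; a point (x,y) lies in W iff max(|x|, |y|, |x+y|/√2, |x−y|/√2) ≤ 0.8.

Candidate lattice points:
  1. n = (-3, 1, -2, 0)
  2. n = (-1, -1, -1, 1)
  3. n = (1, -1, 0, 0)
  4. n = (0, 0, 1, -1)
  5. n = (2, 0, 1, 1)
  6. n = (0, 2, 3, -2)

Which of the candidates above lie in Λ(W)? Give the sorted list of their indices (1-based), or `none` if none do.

Internal map: ζ^{3j} for j=0..3 gives (1,0), (−√2/2,√2/2), (0,−1), (√2/2,√2/2).
#1 (-3, 1, -2, 0): internal (-3.7071, 2.7071); octagon support 4.5355 vs apothem 0.8 → ∉ W
#2 (-1, -1, -1, 1): internal (0.4142, 1.0000); octagon support 1.0000 vs apothem 0.8 → ∉ W
#3 (1, -1, 0, 0): internal (1.7071, -0.7071); octagon support 1.7071 vs apothem 0.8 → ∉ W
#4 (0, 0, 1, -1): internal (-0.7071, -1.7071); octagon support 1.7071 vs apothem 0.8 → ∉ W
#5 (2, 0, 1, 1): internal (2.7071, -0.2929); octagon support 2.7071 vs apothem 0.8 → ∉ W
#6 (0, 2, 3, -2): internal (-2.8284, -3.0000); octagon support 4.1213 vs apothem 0.8 → ∉ W

none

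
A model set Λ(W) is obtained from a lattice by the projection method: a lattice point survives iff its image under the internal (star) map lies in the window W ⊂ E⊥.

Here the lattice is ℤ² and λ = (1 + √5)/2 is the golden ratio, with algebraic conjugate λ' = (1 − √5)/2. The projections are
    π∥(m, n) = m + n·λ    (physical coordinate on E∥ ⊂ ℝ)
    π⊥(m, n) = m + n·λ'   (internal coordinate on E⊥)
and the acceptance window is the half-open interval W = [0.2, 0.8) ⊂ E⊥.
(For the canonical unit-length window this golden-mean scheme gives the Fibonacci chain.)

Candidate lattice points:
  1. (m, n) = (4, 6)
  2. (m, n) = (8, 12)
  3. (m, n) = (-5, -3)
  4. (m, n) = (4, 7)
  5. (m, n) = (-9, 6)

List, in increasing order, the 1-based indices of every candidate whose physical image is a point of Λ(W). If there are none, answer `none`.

1, 2

λ' = (1−√5)/2 ≈ -0.61803.
#1 (4,6): internal coord 4 + (6)·λ' = +0.29180; +0.29180 ∈ [0.2, 0.8) → IN Λ
#2 (8,12): internal coord 8 + (12)·λ' = +0.58359; +0.58359 ∈ [0.2, 0.8) → IN Λ
#3 (-5,-3): internal coord -5 + (-3)·λ' = -3.14590; -3.14590 ∉ [0.2, 0.8) → out
#4 (4,7): internal coord 4 + (7)·λ' = -0.32624; -0.32624 ∉ [0.2, 0.8) → out
#5 (-9,6): internal coord -9 + (6)·λ' = -12.70820; -12.70820 ∉ [0.2, 0.8) → out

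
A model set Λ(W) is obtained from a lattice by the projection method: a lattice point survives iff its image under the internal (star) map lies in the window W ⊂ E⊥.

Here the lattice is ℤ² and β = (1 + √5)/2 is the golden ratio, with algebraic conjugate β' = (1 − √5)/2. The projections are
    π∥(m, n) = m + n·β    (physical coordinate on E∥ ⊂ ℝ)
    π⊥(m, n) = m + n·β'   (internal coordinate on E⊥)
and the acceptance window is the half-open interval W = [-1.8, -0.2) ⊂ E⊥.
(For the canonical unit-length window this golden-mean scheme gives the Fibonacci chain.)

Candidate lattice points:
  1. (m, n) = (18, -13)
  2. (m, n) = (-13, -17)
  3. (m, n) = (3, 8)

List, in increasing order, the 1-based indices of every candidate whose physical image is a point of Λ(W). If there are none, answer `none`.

none

Compute β' = (1−√5)/2 = -0.61803, so π⊥(m,n) = m -0.61803·n.
#1 (18,-13): internal coord 18 + (-13)·β' = +26.03444; +26.03444 ∉ [-1.8, -0.2) → out
#2 (-13,-17): internal coord -13 + (-17)·β' = -2.49342; -2.49342 ∉ [-1.8, -0.2) → out
#3 (3,8): internal coord 3 + (8)·β' = -1.94427; -1.94427 ∉ [-1.8, -0.2) → out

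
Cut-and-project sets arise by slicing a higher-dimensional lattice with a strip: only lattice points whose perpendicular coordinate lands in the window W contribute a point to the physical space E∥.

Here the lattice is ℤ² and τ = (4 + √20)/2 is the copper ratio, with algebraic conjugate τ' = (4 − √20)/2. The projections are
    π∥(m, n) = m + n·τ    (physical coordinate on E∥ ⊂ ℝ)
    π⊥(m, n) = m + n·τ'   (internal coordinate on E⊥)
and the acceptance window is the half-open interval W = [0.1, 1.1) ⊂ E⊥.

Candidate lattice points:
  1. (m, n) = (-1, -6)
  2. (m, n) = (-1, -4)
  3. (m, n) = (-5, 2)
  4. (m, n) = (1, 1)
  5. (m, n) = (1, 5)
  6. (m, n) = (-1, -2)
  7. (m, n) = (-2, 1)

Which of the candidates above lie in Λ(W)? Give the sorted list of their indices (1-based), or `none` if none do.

1, 4

Numerically τ ≈ 4.236068 and τ' = −1/τ ≈ -0.236068.
#1 (-1,-6): internal coord -1 + (-6)·τ' = +0.416408; +0.416408 ∈ [0.1, 1.1) → IN Λ
#2 (-1,-4): internal coord -1 + (-4)·τ' = -0.055728; -0.055728 ∉ [0.1, 1.1) → out
#3 (-5,2): internal coord -5 + (2)·τ' = -5.472136; -5.472136 ∉ [0.1, 1.1) → out
#4 (1,1): internal coord 1 + (1)·τ' = +0.763932; +0.763932 ∈ [0.1, 1.1) → IN Λ
#5 (1,5): internal coord 1 + (5)·τ' = -0.180340; -0.180340 ∉ [0.1, 1.1) → out
#6 (-1,-2): internal coord -1 + (-2)·τ' = -0.527864; -0.527864 ∉ [0.1, 1.1) → out
#7 (-2,1): internal coord -2 + (1)·τ' = -2.236068; -2.236068 ∉ [0.1, 1.1) → out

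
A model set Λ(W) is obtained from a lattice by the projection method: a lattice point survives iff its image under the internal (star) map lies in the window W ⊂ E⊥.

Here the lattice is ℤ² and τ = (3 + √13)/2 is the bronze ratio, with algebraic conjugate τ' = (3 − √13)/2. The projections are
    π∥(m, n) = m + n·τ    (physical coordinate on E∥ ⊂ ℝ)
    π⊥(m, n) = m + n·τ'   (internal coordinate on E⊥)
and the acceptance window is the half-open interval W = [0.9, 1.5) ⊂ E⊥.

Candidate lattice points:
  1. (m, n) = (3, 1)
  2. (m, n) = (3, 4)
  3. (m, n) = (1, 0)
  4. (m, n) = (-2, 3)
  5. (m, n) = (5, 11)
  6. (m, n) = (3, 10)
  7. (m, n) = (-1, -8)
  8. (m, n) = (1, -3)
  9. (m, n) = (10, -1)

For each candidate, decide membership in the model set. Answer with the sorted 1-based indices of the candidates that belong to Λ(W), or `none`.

Numerically τ ≈ 3.302776 and τ' = −1/τ ≈ -0.302776.
#1 (3,1): internal coord 3 + (1)·τ' = +2.697224; +2.697224 ∉ [0.9, 1.5) → out
#2 (3,4): internal coord 3 + (4)·τ' = +1.788897; +1.788897 ∉ [0.9, 1.5) → out
#3 (1,0): internal coord 1 + (0)·τ' = +1.000000; +1.000000 ∈ [0.9, 1.5) → IN Λ
#4 (-2,3): internal coord -2 + (3)·τ' = -2.908327; -2.908327 ∉ [0.9, 1.5) → out
#5 (5,11): internal coord 5 + (11)·τ' = +1.669468; +1.669468 ∉ [0.9, 1.5) → out
#6 (3,10): internal coord 3 + (10)·τ' = -0.027756; -0.027756 ∉ [0.9, 1.5) → out
#7 (-1,-8): internal coord -1 + (-8)·τ' = +1.422205; +1.422205 ∈ [0.9, 1.5) → IN Λ
#8 (1,-3): internal coord 1 + (-3)·τ' = +1.908327; +1.908327 ∉ [0.9, 1.5) → out
#9 (10,-1): internal coord 10 + (-1)·τ' = +10.302776; +10.302776 ∉ [0.9, 1.5) → out

3, 7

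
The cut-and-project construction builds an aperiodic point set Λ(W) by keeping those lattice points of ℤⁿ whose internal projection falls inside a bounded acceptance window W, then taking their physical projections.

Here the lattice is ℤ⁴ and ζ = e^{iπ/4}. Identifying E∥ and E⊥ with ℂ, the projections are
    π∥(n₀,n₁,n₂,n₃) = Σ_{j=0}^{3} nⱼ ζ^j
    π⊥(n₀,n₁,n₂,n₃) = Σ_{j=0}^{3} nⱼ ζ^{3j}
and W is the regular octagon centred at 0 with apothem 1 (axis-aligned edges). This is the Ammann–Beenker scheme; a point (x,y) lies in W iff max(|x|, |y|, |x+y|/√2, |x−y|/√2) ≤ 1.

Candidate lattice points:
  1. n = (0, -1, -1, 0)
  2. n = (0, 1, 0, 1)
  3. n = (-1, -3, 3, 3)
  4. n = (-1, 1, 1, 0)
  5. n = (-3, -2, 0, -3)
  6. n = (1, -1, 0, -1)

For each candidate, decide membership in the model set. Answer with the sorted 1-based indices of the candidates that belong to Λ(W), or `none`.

With ζ = e^{iπ/4} the internal vectors are ζ^0,ζ^3,ζ^6,ζ^9.
#1 (0, -1, -1, 0): internal (0.7071, 0.2929); octagon support 0.7071 vs apothem 1 → ∈ W
#2 (0, 1, 0, 1): internal (0.0000, 1.4142); octagon support 1.4142 vs apothem 1 → ∉ W
#3 (-1, -3, 3, 3): internal (3.2426, -3.0000); octagon support 4.4142 vs apothem 1 → ∉ W
#4 (-1, 1, 1, 0): internal (-1.7071, -0.2929); octagon support 1.7071 vs apothem 1 → ∉ W
#5 (-3, -2, 0, -3): internal (-3.7071, -3.5355); octagon support 5.1213 vs apothem 1 → ∉ W
#6 (1, -1, 0, -1): internal (1.0000, -1.4142); octagon support 1.7071 vs apothem 1 → ∉ W

1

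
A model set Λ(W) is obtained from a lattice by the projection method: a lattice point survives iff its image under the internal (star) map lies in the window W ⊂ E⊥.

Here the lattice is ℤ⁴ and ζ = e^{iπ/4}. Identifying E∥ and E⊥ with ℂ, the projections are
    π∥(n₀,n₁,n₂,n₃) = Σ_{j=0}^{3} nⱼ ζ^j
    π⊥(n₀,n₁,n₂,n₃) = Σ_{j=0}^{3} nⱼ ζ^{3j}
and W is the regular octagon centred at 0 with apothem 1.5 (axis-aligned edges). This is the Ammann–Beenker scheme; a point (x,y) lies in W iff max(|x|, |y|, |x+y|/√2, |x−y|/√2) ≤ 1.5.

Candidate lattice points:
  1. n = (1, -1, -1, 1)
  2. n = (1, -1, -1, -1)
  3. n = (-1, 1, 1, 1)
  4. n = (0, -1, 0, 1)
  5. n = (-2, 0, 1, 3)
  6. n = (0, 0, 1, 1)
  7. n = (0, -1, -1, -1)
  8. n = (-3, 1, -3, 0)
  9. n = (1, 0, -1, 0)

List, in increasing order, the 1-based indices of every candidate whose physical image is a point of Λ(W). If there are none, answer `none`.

With ζ = e^{iπ/4} the internal vectors are ζ^0,ζ^3,ζ^6,ζ^9.
#1 (1, -1, -1, 1): internal (2.41421, 1.00000); octagon support 2.41421 vs apothem 1.5 → ∉ W
#2 (1, -1, -1, -1): internal (1.00000, -0.41421); octagon support 1.00000 vs apothem 1.5 → ∈ W
#3 (-1, 1, 1, 1): internal (-1.00000, 0.41421); octagon support 1.00000 vs apothem 1.5 → ∈ W
#4 (0, -1, 0, 1): internal (1.41421, 0.00000); octagon support 1.41421 vs apothem 1.5 → ∈ W
#5 (-2, 0, 1, 3): internal (0.12132, 1.12132); octagon support 1.12132 vs apothem 1.5 → ∈ W
#6 (0, 0, 1, 1): internal (0.70711, -0.29289); octagon support 0.70711 vs apothem 1.5 → ∈ W
#7 (0, -1, -1, -1): internal (0.00000, -0.41421); octagon support 0.41421 vs apothem 1.5 → ∈ W
#8 (-3, 1, -3, 0): internal (-3.70711, 3.70711); octagon support 5.24264 vs apothem 1.5 → ∉ W
#9 (1, 0, -1, 0): internal (1.00000, 1.00000); octagon support 1.41421 vs apothem 1.5 → ∈ W

2, 3, 4, 5, 6, 7, 9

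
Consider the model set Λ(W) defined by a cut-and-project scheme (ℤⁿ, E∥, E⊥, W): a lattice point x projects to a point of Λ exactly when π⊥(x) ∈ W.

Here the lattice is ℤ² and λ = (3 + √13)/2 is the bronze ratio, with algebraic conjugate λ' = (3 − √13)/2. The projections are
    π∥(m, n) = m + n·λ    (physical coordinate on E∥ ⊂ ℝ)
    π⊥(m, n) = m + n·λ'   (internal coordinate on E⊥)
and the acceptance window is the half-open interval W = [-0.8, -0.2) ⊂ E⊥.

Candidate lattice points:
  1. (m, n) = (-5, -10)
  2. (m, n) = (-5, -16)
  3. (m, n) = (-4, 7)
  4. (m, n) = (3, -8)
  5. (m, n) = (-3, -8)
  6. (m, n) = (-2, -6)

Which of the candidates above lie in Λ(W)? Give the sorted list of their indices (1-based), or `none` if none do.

5

Numerically λ ≈ 3.3028 and λ' = −1/λ ≈ -0.3028.
#1 (-5,-10): internal coord -5 + (-10)·λ' = -1.9722; -1.9722 ∉ [-0.8, -0.2) → out
#2 (-5,-16): internal coord -5 + (-16)·λ' = -0.1556; -0.1556 ∉ [-0.8, -0.2) → out
#3 (-4,7): internal coord -4 + (7)·λ' = -6.1194; -6.1194 ∉ [-0.8, -0.2) → out
#4 (3,-8): internal coord 3 + (-8)·λ' = +5.4222; +5.4222 ∉ [-0.8, -0.2) → out
#5 (-3,-8): internal coord -3 + (-8)·λ' = -0.5778; -0.5778 ∈ [-0.8, -0.2) → IN Λ
#6 (-2,-6): internal coord -2 + (-6)·λ' = -0.1833; -0.1833 ∉ [-0.8, -0.2) → out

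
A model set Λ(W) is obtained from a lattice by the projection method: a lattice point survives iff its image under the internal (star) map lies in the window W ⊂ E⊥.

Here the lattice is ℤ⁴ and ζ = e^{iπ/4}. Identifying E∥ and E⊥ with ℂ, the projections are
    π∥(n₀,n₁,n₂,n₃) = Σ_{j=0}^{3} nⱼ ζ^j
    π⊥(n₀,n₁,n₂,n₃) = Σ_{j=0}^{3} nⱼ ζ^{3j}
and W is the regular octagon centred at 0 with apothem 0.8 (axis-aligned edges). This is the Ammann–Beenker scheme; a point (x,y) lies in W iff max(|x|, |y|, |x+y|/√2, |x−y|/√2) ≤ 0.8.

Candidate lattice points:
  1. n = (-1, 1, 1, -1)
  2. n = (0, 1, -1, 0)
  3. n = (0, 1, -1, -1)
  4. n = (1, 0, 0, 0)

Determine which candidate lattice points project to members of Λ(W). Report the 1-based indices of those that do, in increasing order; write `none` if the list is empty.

none

Internal map: ζ^{3j} for j=0..3 gives (1,0), (−√2/2,√2/2), (0,−1), (√2/2,√2/2).
#1 (-1, 1, 1, -1): internal (-2.4142, -1.0000); octagon support 2.4142 vs apothem 0.8 → ∉ W
#2 (0, 1, -1, 0): internal (-0.7071, 1.7071); octagon support 1.7071 vs apothem 0.8 → ∉ W
#3 (0, 1, -1, -1): internal (-1.4142, 1.0000); octagon support 1.7071 vs apothem 0.8 → ∉ W
#4 (1, 0, 0, 0): internal (1.0000, 0.0000); octagon support 1.0000 vs apothem 0.8 → ∉ W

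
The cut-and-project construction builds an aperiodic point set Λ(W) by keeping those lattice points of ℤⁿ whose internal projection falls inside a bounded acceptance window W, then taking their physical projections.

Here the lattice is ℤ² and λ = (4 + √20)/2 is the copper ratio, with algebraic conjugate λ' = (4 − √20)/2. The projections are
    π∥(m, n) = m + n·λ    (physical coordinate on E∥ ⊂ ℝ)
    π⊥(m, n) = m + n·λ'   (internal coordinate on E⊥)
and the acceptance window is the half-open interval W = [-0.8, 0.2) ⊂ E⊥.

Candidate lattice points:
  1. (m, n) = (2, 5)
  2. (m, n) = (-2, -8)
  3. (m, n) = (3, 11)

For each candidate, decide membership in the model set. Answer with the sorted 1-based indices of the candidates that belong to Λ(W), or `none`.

2

λ' = (4−√20)/2 ≈ -0.2361.
#1 (2,5): internal coord 2 + (5)·λ' = +0.8197; +0.8197 ∉ [-0.8, 0.2) → out
#2 (-2,-8): internal coord -2 + (-8)·λ' = -0.1115; -0.1115 ∈ [-0.8, 0.2) → IN Λ
#3 (3,11): internal coord 3 + (11)·λ' = +0.4033; +0.4033 ∉ [-0.8, 0.2) → out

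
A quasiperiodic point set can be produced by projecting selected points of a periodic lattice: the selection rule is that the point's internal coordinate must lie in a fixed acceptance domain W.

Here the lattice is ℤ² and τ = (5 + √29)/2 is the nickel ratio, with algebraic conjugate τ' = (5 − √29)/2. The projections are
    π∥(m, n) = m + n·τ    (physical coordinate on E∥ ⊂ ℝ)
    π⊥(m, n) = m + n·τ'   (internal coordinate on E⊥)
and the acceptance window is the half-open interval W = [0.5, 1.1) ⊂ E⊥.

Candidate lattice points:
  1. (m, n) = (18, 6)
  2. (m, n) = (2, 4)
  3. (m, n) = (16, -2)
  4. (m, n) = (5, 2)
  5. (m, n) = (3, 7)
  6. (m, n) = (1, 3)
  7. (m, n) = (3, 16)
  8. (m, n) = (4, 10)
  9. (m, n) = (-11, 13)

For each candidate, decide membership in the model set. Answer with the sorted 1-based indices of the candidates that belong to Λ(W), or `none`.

none

Compute τ' = (5−√29)/2 = -0.19258, so π⊥(m,n) = m -0.19258·n.
candidate 1: (m,n)=(18,6) → π∥ = 18+6·τ ≈ 49.15549, π⊥ = 18+6·τ' ≈ 16.84451 ∉ [0.5, 1.1) ⇒ out
candidate 2: (m,n)=(2,4) → π∥ = 2+4·τ ≈ 22.77033, π⊥ = 2+4·τ' ≈ 1.22967 ∉ [0.5, 1.1) ⇒ out
candidate 3: (m,n)=(16,-2) → π∥ = 16-2·τ ≈ 5.61484, π⊥ = 16-2·τ' ≈ 16.38516 ∉ [0.5, 1.1) ⇒ out
candidate 4: (m,n)=(5,2) → π∥ = 5+2·τ ≈ 15.38516, π⊥ = 5+2·τ' ≈ 4.61484 ∉ [0.5, 1.1) ⇒ out
candidate 5: (m,n)=(3,7) → π∥ = 3+7·τ ≈ 39.34808, π⊥ = 3+7·τ' ≈ 1.65192 ∉ [0.5, 1.1) ⇒ out
candidate 6: (m,n)=(1,3) → π∥ = 1+3·τ ≈ 16.57775, π⊥ = 1+3·τ' ≈ 0.42225 ∉ [0.5, 1.1) ⇒ out
candidate 7: (m,n)=(3,16) → π∥ = 3+16·τ ≈ 86.08132, π⊥ = 3+16·τ' ≈ -0.08132 ∉ [0.5, 1.1) ⇒ out
candidate 8: (m,n)=(4,10) → π∥ = 4+10·τ ≈ 55.92582, π⊥ = 4+10·τ' ≈ 2.07418 ∉ [0.5, 1.1) ⇒ out
candidate 9: (m,n)=(-11,13) → π∥ = -11+13·τ ≈ 56.50357, π⊥ = -11+13·τ' ≈ -13.50357 ∉ [0.5, 1.1) ⇒ out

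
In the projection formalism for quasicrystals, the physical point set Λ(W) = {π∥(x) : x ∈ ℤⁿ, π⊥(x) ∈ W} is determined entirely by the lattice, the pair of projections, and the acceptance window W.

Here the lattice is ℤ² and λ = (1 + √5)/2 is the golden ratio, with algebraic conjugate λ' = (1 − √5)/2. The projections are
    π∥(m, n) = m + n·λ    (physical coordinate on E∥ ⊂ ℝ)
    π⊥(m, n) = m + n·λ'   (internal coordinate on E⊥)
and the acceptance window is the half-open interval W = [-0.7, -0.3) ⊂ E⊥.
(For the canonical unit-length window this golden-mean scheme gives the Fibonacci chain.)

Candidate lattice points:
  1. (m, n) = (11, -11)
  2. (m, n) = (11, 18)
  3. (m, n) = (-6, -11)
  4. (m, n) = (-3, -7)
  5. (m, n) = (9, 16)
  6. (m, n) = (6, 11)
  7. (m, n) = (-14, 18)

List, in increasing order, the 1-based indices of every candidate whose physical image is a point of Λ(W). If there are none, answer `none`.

Numerically λ ≈ 1.618034 and λ' = −1/λ ≈ -0.618034.
#1 (11,-11): internal coord 11 + (-11)·λ' = +17.798374; +17.798374 ∉ [-0.7, -0.3) → out
#2 (11,18): internal coord 11 + (18)·λ' = -0.124612; -0.124612 ∉ [-0.7, -0.3) → out
#3 (-6,-11): internal coord -6 + (-11)·λ' = +0.798374; +0.798374 ∉ [-0.7, -0.3) → out
#4 (-3,-7): internal coord -3 + (-7)·λ' = +1.326238; +1.326238 ∉ [-0.7, -0.3) → out
#5 (9,16): internal coord 9 + (16)·λ' = -0.888544; -0.888544 ∉ [-0.7, -0.3) → out
#6 (6,11): internal coord 6 + (11)·λ' = -0.798374; -0.798374 ∉ [-0.7, -0.3) → out
#7 (-14,18): internal coord -14 + (18)·λ' = -25.124612; -25.124612 ∉ [-0.7, -0.3) → out

none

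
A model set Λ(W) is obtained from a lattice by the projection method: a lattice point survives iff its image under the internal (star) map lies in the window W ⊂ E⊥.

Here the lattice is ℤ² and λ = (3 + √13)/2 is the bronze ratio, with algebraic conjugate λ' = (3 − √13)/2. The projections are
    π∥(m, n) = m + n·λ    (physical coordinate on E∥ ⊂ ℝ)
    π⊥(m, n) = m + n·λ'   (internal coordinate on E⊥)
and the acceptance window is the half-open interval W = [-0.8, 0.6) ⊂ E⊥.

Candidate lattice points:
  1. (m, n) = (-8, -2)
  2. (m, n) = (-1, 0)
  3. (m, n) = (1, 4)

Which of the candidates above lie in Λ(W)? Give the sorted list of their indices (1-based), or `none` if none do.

3

Numerically λ ≈ 3.302776 and λ' = −1/λ ≈ -0.302776.
[1] lift (-8,-2): star map gives -7.394449; window check -0.8 ≤ -7.394449 < 0.6 is false → out
[2] lift (-1,0): star map gives -1.000000; window check -0.8 ≤ -1.000000 < 0.6 is false → out
[3] lift (1,4): star map gives -0.211103; window check -0.8 ≤ -0.211103 < 0.6 is true → IN Λ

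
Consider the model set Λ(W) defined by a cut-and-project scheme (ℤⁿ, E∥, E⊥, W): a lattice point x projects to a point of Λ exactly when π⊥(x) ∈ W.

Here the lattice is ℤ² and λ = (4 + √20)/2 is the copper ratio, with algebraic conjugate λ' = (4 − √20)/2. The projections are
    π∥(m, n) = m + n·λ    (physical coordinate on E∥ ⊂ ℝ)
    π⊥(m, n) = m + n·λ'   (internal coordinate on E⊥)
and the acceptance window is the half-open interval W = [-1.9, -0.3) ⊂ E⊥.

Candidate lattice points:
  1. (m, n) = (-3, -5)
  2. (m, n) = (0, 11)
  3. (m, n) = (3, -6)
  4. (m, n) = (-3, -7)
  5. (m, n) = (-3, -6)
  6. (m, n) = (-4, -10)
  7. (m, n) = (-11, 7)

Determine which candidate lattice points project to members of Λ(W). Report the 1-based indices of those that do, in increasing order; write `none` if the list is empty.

Compute λ' = (4−√20)/2 = -0.2361, so π⊥(m,n) = m -0.2361·n.
candidate 1: (m,n)=(-3,-5) → π∥ = -3-5·λ ≈ -24.1803, π⊥ = -3-5·λ' ≈ -1.8197 ∈ [-1.9, -0.3) ⇒ IN Λ
candidate 2: (m,n)=(0,11) → π∥ = 0+11·λ ≈ 46.5967, π⊥ = 0+11·λ' ≈ -2.5967 ∉ [-1.9, -0.3) ⇒ out
candidate 3: (m,n)=(3,-6) → π∥ = 3-6·λ ≈ -22.4164, π⊥ = 3-6·λ' ≈ 4.4164 ∉ [-1.9, -0.3) ⇒ out
candidate 4: (m,n)=(-3,-7) → π∥ = -3-7·λ ≈ -32.6525, π⊥ = -3-7·λ' ≈ -1.3475 ∈ [-1.9, -0.3) ⇒ IN Λ
candidate 5: (m,n)=(-3,-6) → π∥ = -3-6·λ ≈ -28.4164, π⊥ = -3-6·λ' ≈ -1.5836 ∈ [-1.9, -0.3) ⇒ IN Λ
candidate 6: (m,n)=(-4,-10) → π∥ = -4-10·λ ≈ -46.3607, π⊥ = -4-10·λ' ≈ -1.6393 ∈ [-1.9, -0.3) ⇒ IN Λ
candidate 7: (m,n)=(-11,7) → π∥ = -11+7·λ ≈ 18.6525, π⊥ = -11+7·λ' ≈ -12.6525 ∉ [-1.9, -0.3) ⇒ out

1, 4, 5, 6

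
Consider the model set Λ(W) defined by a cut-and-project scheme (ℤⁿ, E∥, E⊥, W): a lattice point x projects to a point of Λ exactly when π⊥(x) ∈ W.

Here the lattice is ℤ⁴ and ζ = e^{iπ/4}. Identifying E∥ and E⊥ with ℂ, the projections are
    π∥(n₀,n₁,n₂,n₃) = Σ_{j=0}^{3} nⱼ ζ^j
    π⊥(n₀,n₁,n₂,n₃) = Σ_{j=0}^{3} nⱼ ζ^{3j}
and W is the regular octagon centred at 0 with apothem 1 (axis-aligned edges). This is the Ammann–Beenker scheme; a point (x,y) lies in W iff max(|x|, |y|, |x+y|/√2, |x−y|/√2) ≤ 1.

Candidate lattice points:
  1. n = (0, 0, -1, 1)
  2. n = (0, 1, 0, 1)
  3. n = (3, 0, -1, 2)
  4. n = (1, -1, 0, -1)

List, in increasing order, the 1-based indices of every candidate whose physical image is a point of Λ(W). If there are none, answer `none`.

none

π⊥(n) = n₀ + n₁ζ³ + n₂ζ⁶ + n₃ζ⁹ where ζ = e^{iπ/4}.
#1 (0, 0, -1, 1): internal (0.7071, 1.7071); octagon support 1.7071 vs apothem 1 → ∉ W
#2 (0, 1, 0, 1): internal (0.0000, 1.4142); octagon support 1.4142 vs apothem 1 → ∉ W
#3 (3, 0, -1, 2): internal (4.4142, 2.4142); octagon support 4.8284 vs apothem 1 → ∉ W
#4 (1, -1, 0, -1): internal (1.0000, -1.4142); octagon support 1.7071 vs apothem 1 → ∉ W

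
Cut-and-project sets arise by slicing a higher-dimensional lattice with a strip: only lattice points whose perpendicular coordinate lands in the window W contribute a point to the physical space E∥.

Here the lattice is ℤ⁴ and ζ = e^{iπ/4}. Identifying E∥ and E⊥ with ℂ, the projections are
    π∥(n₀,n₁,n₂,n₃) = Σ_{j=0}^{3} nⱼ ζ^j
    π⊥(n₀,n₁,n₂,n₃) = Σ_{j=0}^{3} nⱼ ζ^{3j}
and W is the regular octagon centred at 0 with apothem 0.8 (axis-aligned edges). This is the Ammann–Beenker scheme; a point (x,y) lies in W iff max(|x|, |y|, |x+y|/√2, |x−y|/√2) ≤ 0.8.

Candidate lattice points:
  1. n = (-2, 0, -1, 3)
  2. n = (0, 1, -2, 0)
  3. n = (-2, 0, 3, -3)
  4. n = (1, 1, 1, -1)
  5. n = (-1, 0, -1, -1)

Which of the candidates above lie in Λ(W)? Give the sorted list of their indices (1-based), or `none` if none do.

π⊥(n) = n₀ + n₁ζ³ + n₂ζ⁶ + n₃ζ⁹ where ζ = e^{iπ/4}.
candidate 1: n = (-2, 0, -1, 3) → π⊥ ≈ (+0.1213, +3.1213); max(|x|,|y|,|x±y|/√2) = 3.1213 > 0.8 ⇒ ∉ W
candidate 2: n = (0, 1, -2, 0) → π⊥ ≈ (-0.7071, +2.7071); max(|x|,|y|,|x±y|/√2) = 2.7071 > 0.8 ⇒ ∉ W
candidate 3: n = (-2, 0, 3, -3) → π⊥ ≈ (-4.1213, -5.1213); max(|x|,|y|,|x±y|/√2) = 6.5355 > 0.8 ⇒ ∉ W
candidate 4: n = (1, 1, 1, -1) → π⊥ ≈ (-0.4142, -1.0000); max(|x|,|y|,|x±y|/√2) = 1.0000 > 0.8 ⇒ ∉ W
candidate 5: n = (-1, 0, -1, -1) → π⊥ ≈ (-1.7071, +0.2929); max(|x|,|y|,|x±y|/√2) = 1.7071 > 0.8 ⇒ ∉ W

none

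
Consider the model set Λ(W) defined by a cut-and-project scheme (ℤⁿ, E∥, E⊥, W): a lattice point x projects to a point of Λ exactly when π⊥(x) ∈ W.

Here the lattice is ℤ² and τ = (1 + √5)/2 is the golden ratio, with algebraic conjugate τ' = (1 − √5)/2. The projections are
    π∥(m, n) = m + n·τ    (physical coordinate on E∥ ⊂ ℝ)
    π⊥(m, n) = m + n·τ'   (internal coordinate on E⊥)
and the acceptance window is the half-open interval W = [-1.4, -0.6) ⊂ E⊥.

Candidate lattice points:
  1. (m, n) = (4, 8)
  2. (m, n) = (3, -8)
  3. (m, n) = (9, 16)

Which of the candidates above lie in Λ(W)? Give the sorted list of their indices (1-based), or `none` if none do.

1, 3

τ' = (1−√5)/2 ≈ -0.61803.
#1 (4,8): internal coord 4 + (8)·τ' = -0.94427; -0.94427 ∈ [-1.4, -0.6) → IN Λ
#2 (3,-8): internal coord 3 + (-8)·τ' = +7.94427; +7.94427 ∉ [-1.4, -0.6) → out
#3 (9,16): internal coord 9 + (16)·τ' = -0.88854; -0.88854 ∈ [-1.4, -0.6) → IN Λ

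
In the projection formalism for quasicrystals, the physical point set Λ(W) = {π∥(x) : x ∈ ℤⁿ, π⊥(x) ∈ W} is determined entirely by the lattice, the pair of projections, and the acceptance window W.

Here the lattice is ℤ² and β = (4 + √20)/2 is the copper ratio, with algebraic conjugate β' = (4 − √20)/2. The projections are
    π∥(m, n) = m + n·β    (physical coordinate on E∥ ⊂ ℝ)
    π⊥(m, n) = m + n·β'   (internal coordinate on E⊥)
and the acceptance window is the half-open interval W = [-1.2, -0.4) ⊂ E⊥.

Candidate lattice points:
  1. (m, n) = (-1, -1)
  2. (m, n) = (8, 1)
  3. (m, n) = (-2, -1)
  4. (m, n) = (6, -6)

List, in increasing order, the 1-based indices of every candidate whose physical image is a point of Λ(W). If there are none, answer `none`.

β' = (4−√20)/2 ≈ -0.236068.
[1] lift (-1,-1): star map gives -0.763932; window check -1.2 ≤ -0.763932 < -0.4 is true → IN Λ
[2] lift (8,1): star map gives 7.763932; window check -1.2 ≤ 7.763932 < -0.4 is false → out
[3] lift (-2,-1): star map gives -1.763932; window check -1.2 ≤ -1.763932 < -0.4 is false → out
[4] lift (6,-6): star map gives 7.416408; window check -1.2 ≤ 7.416408 < -0.4 is false → out

1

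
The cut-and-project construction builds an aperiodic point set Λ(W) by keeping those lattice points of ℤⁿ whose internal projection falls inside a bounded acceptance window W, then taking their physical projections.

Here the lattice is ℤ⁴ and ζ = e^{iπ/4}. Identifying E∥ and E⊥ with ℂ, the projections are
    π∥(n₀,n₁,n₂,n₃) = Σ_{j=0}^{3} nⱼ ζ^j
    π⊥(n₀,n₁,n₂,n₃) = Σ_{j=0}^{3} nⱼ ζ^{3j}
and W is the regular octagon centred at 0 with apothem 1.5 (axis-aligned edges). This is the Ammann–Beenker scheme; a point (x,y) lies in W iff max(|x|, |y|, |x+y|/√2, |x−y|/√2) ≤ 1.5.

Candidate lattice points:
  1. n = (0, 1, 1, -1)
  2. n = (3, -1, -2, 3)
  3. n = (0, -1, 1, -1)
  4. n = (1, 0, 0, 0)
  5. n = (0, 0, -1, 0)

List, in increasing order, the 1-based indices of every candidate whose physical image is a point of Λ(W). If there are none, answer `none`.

With ζ = e^{iπ/4} the internal vectors are ζ^0,ζ^3,ζ^6,ζ^9.
#1 (0, 1, 1, -1): internal (-1.4142, -1.0000); octagon support 1.7071 vs apothem 1.5 → ∉ W
#2 (3, -1, -2, 3): internal (5.8284, 3.4142); octagon support 6.5355 vs apothem 1.5 → ∉ W
#3 (0, -1, 1, -1): internal (0.0000, -2.4142); octagon support 2.4142 vs apothem 1.5 → ∉ W
#4 (1, 0, 0, 0): internal (1.0000, 0.0000); octagon support 1.0000 vs apothem 1.5 → ∈ W
#5 (0, 0, -1, 0): internal (0.0000, 1.0000); octagon support 1.0000 vs apothem 1.5 → ∈ W

4, 5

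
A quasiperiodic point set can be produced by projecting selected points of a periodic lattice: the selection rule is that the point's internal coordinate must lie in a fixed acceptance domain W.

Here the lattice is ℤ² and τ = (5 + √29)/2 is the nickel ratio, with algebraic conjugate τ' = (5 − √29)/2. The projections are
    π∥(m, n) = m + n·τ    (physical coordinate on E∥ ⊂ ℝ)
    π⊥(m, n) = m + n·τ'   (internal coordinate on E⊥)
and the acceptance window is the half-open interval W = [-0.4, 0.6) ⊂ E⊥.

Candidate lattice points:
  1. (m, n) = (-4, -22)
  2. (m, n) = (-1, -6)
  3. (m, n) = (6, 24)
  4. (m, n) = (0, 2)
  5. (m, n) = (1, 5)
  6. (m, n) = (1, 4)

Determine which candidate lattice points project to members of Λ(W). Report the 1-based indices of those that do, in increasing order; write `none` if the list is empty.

Compute τ' = (5−√29)/2 = -0.1926, so π⊥(m,n) = m -0.1926·n.
#1 (-4,-22): internal coord -4 + (-22)·τ' = +0.2368; +0.2368 ∈ [-0.4, 0.6) → IN Λ
#2 (-1,-6): internal coord -1 + (-6)·τ' = +0.1555; +0.1555 ∈ [-0.4, 0.6) → IN Λ
#3 (6,24): internal coord 6 + (24)·τ' = +1.3780; +1.3780 ∉ [-0.4, 0.6) → out
#4 (0,2): internal coord 0 + (2)·τ' = -0.3852; -0.3852 ∈ [-0.4, 0.6) → IN Λ
#5 (1,5): internal coord 1 + (5)·τ' = +0.0371; +0.0371 ∈ [-0.4, 0.6) → IN Λ
#6 (1,4): internal coord 1 + (4)·τ' = +0.2297; +0.2297 ∈ [-0.4, 0.6) → IN Λ

1, 2, 4, 5, 6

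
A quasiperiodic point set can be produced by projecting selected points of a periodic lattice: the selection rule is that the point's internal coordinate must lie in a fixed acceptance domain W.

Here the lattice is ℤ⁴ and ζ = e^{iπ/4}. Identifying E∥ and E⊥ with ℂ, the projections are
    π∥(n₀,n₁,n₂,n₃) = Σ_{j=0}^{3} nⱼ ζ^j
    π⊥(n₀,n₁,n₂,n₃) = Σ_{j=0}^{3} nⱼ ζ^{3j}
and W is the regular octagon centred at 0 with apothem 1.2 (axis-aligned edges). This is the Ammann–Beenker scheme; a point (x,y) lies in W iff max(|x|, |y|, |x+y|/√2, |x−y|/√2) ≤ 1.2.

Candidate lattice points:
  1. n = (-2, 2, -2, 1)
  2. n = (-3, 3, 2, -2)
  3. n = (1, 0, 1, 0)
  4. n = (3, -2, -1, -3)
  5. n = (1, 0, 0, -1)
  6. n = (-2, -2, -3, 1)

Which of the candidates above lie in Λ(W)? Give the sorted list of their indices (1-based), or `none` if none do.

Internal map: ζ^{3j} for j=0..3 gives (1,0), (−√2/2,√2/2), (0,−1), (√2/2,√2/2).
candidate 1: n = (-2, 2, -2, 1) → π⊥ ≈ (-2.7071, +4.1213); max(|x|,|y|,|x±y|/√2) = 4.8284 > 1.2 ⇒ ∉ W
candidate 2: n = (-3, 3, 2, -2) → π⊥ ≈ (-6.5355, -1.2929); max(|x|,|y|,|x±y|/√2) = 6.5355 > 1.2 ⇒ ∉ W
candidate 3: n = (1, 0, 1, 0) → π⊥ ≈ (+1.0000, -1.0000); max(|x|,|y|,|x±y|/√2) = 1.4142 > 1.2 ⇒ ∉ W
candidate 4: n = (3, -2, -1, -3) → π⊥ ≈ (+2.2929, -2.5355); max(|x|,|y|,|x±y|/√2) = 3.4142 > 1.2 ⇒ ∉ W
candidate 5: n = (1, 0, 0, -1) → π⊥ ≈ (+0.2929, -0.7071); max(|x|,|y|,|x±y|/√2) = 0.7071 ≤ 1.2 ⇒ ∈ W
candidate 6: n = (-2, -2, -3, 1) → π⊥ ≈ (+0.1213, +2.2929); max(|x|,|y|,|x±y|/√2) = 2.2929 > 1.2 ⇒ ∉ W

5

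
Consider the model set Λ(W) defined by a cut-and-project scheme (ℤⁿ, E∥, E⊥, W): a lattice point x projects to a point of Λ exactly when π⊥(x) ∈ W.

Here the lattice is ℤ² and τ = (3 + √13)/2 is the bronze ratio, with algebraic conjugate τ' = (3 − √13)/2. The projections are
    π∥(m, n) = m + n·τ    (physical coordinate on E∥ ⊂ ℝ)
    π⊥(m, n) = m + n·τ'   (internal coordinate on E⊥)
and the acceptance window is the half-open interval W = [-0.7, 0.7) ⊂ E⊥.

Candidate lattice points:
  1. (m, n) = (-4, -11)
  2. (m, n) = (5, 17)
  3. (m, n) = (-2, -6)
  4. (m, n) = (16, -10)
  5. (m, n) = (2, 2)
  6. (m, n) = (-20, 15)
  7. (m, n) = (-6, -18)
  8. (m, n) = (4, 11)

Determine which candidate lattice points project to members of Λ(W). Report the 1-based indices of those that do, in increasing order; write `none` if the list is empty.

τ' = (3−√13)/2 ≈ -0.30278.
#1 (-4,-11): internal coord -4 + (-11)·τ' = -0.66947; -0.66947 ∈ [-0.7, 0.7) → IN Λ
#2 (5,17): internal coord 5 + (17)·τ' = -0.14719; -0.14719 ∈ [-0.7, 0.7) → IN Λ
#3 (-2,-6): internal coord -2 + (-6)·τ' = -0.18335; -0.18335 ∈ [-0.7, 0.7) → IN Λ
#4 (16,-10): internal coord 16 + (-10)·τ' = +19.02776; +19.02776 ∉ [-0.7, 0.7) → out
#5 (2,2): internal coord 2 + (2)·τ' = +1.39445; +1.39445 ∉ [-0.7, 0.7) → out
#6 (-20,15): internal coord -20 + (15)·τ' = -24.54163; -24.54163 ∉ [-0.7, 0.7) → out
#7 (-6,-18): internal coord -6 + (-18)·τ' = -0.55004; -0.55004 ∈ [-0.7, 0.7) → IN Λ
#8 (4,11): internal coord 4 + (11)·τ' = +0.66947; +0.66947 ∈ [-0.7, 0.7) → IN Λ

1, 2, 3, 7, 8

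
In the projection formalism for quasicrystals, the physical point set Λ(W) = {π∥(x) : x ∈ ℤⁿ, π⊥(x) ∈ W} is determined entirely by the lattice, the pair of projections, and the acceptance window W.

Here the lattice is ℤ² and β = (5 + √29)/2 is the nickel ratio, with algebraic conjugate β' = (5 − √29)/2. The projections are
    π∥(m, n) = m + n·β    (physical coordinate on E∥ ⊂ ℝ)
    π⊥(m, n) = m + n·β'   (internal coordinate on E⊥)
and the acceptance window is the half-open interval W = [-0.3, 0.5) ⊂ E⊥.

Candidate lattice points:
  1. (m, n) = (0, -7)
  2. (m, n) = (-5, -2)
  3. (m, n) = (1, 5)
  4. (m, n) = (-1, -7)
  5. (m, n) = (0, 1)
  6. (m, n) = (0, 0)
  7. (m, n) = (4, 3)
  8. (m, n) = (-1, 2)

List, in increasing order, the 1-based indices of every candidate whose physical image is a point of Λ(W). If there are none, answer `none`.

3, 4, 5, 6

Compute β' = (5−√29)/2 = -0.19258, so π⊥(m,n) = m -0.19258·n.
[1] lift (0,-7): star map gives 1.34808; window check -0.3 ≤ 1.34808 < 0.5 is false → out
[2] lift (-5,-2): star map gives -4.61484; window check -0.3 ≤ -4.61484 < 0.5 is false → out
[3] lift (1,5): star map gives 0.03709; window check -0.3 ≤ 0.03709 < 0.5 is true → IN Λ
[4] lift (-1,-7): star map gives 0.34808; window check -0.3 ≤ 0.34808 < 0.5 is true → IN Λ
[5] lift (0,1): star map gives -0.19258; window check -0.3 ≤ -0.19258 < 0.5 is true → IN Λ
[6] lift (0,0): star map gives 0.00000; window check -0.3 ≤ 0.00000 < 0.5 is true → IN Λ
[7] lift (4,3): star map gives 3.42225; window check -0.3 ≤ 3.42225 < 0.5 is false → out
[8] lift (-1,2): star map gives -1.38516; window check -0.3 ≤ -1.38516 < 0.5 is false → out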